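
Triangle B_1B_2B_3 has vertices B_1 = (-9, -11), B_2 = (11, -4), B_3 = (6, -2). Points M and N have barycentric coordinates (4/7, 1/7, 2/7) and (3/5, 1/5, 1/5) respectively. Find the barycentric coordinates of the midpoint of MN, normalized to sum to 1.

Since both coordinate triples sum to 1, the midpoint's barycentrics are the componentwise average.
(4/7+3/5)/2 = 41/70; similarly 6/35 and 17/70.

(41/70, 6/35, 17/70)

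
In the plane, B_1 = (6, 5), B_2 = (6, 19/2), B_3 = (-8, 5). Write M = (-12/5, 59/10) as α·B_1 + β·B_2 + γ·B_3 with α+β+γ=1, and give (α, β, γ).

(1/5, 1/5, 3/5)

Signed area of the reference triangle: [B_1B_2B_3] = ½·(6·(19/2−5) + 6·(5−5) + (-8)·(5−(19/2))) = ½·(27 + 0 + 36) = 63/2.
[MB_2B_3] = ½·((-12/5)·(19/2−5) + 6·(5−(59/10)) + (-8)·(59/10−(19/2))) = ½·(-54/5 − 27/5 + 144/5) = 63/10, so the B_1-coordinate is (63/10)/(63/2) = 1/5.
[B_1MB_3] = ½·(6·(59/10−5) + (-12/5)·(5−5) + (-8)·(5−(59/10))) = ½·(27/5 + 0 + 36/5) = 63/10, so the B_2-coordinate is 1/5.
[B_1B_2M] = ½·(6·(19/2−(59/10)) + 6·(59/10−5) + (-12/5)·(5−(19/2))) = ½·(108/5 + 27/5 + 54/5) = 189/10, so the B_3-coordinate is 3/5.
Check: 1/5 + 1/5 + 3/5 = 1.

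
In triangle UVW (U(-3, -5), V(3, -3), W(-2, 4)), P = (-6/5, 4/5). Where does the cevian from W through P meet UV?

(0, -4)

Barycentric coordinates of P with respect to UVW: (1/5, 1/5, 3/5).
On side UV the W-coordinate is zero; dropping P's W-weight 3/5 and renormalizing the remaining 1/5 : 1/5 gives weights 1/2, 1/2 on U, V.
Q = (1/2)·(-3, -5) + (1/2)·(3, -3) = (0, -4).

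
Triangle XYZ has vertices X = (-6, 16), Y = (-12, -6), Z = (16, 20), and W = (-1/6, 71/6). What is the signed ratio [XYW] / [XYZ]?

1/3

[XYZ] = ½·((-6)·(-6−20) + (-12)·(20−16) + 16·(16−(-6))) = ½·(156 − 48 + 352) = 230.
[XYW] = ½·((-6)·(-6−(71/6)) + (-12)·(71/6−16) + (-1/6)·(16−(-6))) = ½·(107 + 50 − 11/3) = 230/3, so the ratio is (230/3)/230 = 1/3.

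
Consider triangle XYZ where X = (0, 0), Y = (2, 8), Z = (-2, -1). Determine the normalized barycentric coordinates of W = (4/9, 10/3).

(1/3, 4/9, 2/9)

Signed area of the reference triangle: [XYZ] = ½·(0·(8−(-1)) + 2·(-1−0) + (-2)·(0−8)) = ½·(0 − 2 + 16) = 7.
[WYZ] = ½·((4/9)·(8−(-1)) + 2·(-1−(10/3)) + (-2)·(10/3−8)) = ½·(4 − 26/3 + 28/3) = 7/3, so the X-coordinate is (7/3)/7 = 1/3.
[XWZ] = ½·(0·(10/3−(-1)) + (4/9)·(-1−0) + (-2)·(0−(10/3))) = ½·(0 − 4/9 + 20/3) = 28/9, so the Y-coordinate is 4/9.
[XYW] = ½·(0·(8−(10/3)) + 2·(10/3−0) + (4/9)·(0−8)) = ½·(0 + 20/3 − 32/9) = 14/9, so the Z-coordinate is 2/9.
Check: 1/3 + 4/9 + 2/9 = 1.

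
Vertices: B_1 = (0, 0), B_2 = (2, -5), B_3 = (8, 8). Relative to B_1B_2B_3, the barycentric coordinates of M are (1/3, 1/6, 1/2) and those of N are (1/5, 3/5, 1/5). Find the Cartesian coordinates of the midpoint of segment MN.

(107/30, 53/60)

Barycentric coordinates of the midpoint are the average: (4/15, 23/60, 7/20).
Converting: (4/15)·B_1 + (23/60)·B_2 + (7/20)·B_3 = (107/30, 53/60).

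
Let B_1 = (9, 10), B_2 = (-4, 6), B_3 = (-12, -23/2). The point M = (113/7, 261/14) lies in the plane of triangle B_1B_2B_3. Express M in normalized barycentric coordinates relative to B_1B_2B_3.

(9/7, 1/7, -3/7)

Signed area of the reference triangle: [B_1B_2B_3] = ½·(9·(6−(-23/2)) + (-4)·(-23/2−10) + (-12)·(10−6)) = ½·(315/2 + 86 − 48) = 391/4.
[MB_2B_3] = ½·((113/7)·(6−(-23/2)) + (-4)·(-23/2−(261/14)) + (-12)·(261/14−6)) = ½·(565/2 + 844/7 − 1062/7) = 3519/28, so the B_1-coordinate is (3519/28)/(391/4) = 9/7.
[B_1MB_3] = ½·(9·(261/14−(-23/2)) + (113/7)·(-23/2−10) + (-12)·(10−(261/14))) = ½·(1899/7 − 4859/14 + 726/7) = 391/28, so the B_2-coordinate is 1/7.
[B_1B_2M] = ½·(9·(6−(261/14)) + (-4)·(261/14−10) + (113/7)·(10−6)) = ½·(-1593/14 − 242/7 + 452/7) = -1173/28, so the B_3-coordinate is -3/7.
Check: 9/7 + 1/7 − 3/7 = 1.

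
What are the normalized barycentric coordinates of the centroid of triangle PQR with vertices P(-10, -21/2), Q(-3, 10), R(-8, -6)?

The centroid is the average of the vertices, so each weight is 1/3.

(1/3, 1/3, 1/3)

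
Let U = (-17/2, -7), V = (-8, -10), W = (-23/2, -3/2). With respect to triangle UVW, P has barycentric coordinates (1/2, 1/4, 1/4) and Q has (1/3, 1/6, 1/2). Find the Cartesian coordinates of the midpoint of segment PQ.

Barycentric coordinates of the midpoint are the average: (5/12, 5/24, 3/8).
Converting: (5/12)·U + (5/24)·V + (3/8)·W = (-457/48, -89/16).

(-457/48, -89/16)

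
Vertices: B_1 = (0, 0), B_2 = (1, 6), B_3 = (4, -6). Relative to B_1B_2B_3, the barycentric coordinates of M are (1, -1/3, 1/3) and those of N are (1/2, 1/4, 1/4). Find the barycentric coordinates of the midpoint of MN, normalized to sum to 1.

(3/4, -1/24, 7/24)

Since both coordinate triples sum to 1, the midpoint's barycentrics are the componentwise average.
(1+1/2)/2 = 3/4; similarly -1/24 and 7/24.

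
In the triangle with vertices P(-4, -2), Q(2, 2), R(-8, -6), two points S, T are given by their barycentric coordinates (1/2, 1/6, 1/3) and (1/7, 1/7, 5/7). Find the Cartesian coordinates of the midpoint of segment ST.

(-31/6, -73/21)

Barycentric coordinates of the midpoint are the average: (9/28, 13/84, 11/21).
Converting: (9/28)·P + (13/84)·Q + (11/21)·R = (-31/6, -73/21).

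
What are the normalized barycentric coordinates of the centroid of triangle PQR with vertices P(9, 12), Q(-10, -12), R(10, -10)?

The centroid is the average of the vertices, so each weight is 1/3.

(1/3, 1/3, 1/3)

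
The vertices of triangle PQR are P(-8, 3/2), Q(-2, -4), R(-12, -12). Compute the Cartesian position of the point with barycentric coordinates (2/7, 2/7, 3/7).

(-8, -41/7)

S = (2/7)·P + (2/7)·Q + (3/7)·R.
x-coordinate: (2/7)·(-8) + (2/7)·(-2) + (3/7)·(-12) = -8.
y-coordinate: (2/7)·(3/2) + (2/7)·(-4) + (3/7)·(-12) = -41/7.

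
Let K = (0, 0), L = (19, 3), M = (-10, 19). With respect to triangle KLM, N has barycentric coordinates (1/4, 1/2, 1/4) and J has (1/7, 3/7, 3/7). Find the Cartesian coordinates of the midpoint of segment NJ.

Barycentric coordinates of the midpoint are the average: (11/56, 13/28, 19/56).
Converting: (11/56)·K + (13/28)·L + (19/56)·M = (38/7, 439/56).

(38/7, 439/56)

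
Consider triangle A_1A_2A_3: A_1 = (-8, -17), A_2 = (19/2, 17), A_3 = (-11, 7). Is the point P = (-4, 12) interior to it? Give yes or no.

Barycentric coordinates of P: (-65/1044, 61/174, 743/1044).
The three coordinates are negative, positive, positive; a point is interior exactly when all three are positive.

no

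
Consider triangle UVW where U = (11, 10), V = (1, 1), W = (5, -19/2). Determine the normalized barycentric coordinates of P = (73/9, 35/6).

Signed area of the reference triangle: [UVW] = ½·(11·(1−(-19/2)) + 1·(-19/2−10) + 5·(10−1)) = ½·(231/2 − 39/2 + 45) = 141/2.
[PVW] = ½·((73/9)·(1−(-19/2)) + 1·(-19/2−(35/6)) + 5·(35/6−1)) = ½·(511/6 − 46/3 + 145/6) = 47, so the U-coordinate is 47/(141/2) = 2/3.
[UPW] = ½·(11·(35/6−(-19/2)) + (73/9)·(-19/2−10) + 5·(10−(35/6))) = ½·(506/3 − 949/6 + 125/6) = 47/3, so the V-coordinate is 2/9.
[UVP] = ½·(11·(1−(35/6)) + 1·(35/6−10) + (73/9)·(10−1)) = ½·(-319/6 − 25/6 + 73) = 47/6, so the W-coordinate is 1/9.
Check: 2/3 + 2/9 + 1/9 = 1.

(2/3, 2/9, 1/9)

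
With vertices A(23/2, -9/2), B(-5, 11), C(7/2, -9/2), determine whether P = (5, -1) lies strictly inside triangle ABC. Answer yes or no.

yes

Barycentric coordinates of P: (53/124, 7/31, 43/124).
The three coordinates are positive, positive, positive; a point is interior exactly when all three are positive.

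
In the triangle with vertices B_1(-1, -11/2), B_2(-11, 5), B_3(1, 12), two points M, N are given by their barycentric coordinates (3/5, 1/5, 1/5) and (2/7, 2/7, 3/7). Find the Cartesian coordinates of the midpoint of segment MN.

(-14/5, 51/20)

Barycentric coordinates of the midpoint are the average: (31/70, 17/70, 11/35).
Converting: (31/70)·B_1 + (17/70)·B_2 + (11/35)·B_3 = (-14/5, 51/20).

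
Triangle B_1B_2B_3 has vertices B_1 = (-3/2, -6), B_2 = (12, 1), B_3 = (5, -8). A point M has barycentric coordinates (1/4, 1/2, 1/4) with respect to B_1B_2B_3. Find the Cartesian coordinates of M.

M = (1/4)·B_1 + (1/2)·B_2 + (1/4)·B_3.
x-coordinate: (1/4)·(-3/2) + (1/2)·12 + (1/4)·5 = 55/8.
y-coordinate: (1/4)·(-6) + (1/2)·1 + (1/4)·(-8) = -3.

(55/8, -3)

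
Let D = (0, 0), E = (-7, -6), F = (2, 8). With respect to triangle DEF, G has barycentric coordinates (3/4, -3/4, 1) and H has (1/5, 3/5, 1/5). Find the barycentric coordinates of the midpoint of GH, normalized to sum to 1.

Since both coordinate triples sum to 1, the midpoint's barycentrics are the componentwise average.
(3/4+1/5)/2 = 19/40; similarly -3/40 and 3/5.

(19/40, -3/40, 3/5)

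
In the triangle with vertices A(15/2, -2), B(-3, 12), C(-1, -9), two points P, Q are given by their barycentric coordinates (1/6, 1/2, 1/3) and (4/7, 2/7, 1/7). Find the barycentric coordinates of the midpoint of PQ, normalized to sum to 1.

(31/84, 11/28, 5/21)

Since both coordinate triples sum to 1, the midpoint's barycentrics are the componentwise average.
(1/6+4/7)/2 = 31/84; similarly 11/28 and 5/21.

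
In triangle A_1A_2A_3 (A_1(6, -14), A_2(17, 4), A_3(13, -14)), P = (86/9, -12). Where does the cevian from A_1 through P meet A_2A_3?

(14, -19/2)

Barycentric coordinates of P with respect to A_1A_2A_3: (5/9, 1/9, 1/3).
On side A_2A_3 the A_1-coordinate is zero; dropping P's A_1-weight 5/9 and renormalizing the remaining 1/9 : 1/3 gives weights 1/4, 3/4 on A_2, A_3.
Q = (1/4)·(17, 4) + (3/4)·(13, -14) = (14, -19/2).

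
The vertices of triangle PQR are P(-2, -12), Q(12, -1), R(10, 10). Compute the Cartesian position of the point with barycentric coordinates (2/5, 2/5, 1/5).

(6, -16/5)

S = (2/5)·P + (2/5)·Q + (1/5)·R.
x-coordinate: (2/5)·(-2) + (2/5)·12 + (1/5)·10 = 6.
y-coordinate: (2/5)·(-12) + (2/5)·(-1) + (1/5)·10 = -16/5.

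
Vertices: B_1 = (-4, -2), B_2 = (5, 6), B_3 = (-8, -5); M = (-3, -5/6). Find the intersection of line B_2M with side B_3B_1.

(-7, -17/4)

Barycentric coordinates of M with respect to B_1B_2B_3: (1/6, 1/3, 1/2).
On side B_3B_1 the B_2-coordinate is zero; dropping M's B_2-weight 1/3 and renormalizing the remaining 1/2 : 1/6 gives weights 3/4, 1/4 on B_3, B_1.
N = (3/4)·(-8, -5) + (1/4)·(-4, -2) = (-7, -17/4).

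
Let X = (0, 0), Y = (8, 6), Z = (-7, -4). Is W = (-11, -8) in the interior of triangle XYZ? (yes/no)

Barycentric coordinates of W: (2, -6/5, 1/5).
The three coordinates are positive, negative, positive; a point is interior exactly when all three are positive.

no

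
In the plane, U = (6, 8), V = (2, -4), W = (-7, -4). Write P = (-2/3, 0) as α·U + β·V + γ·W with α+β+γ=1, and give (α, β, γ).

Signed area of the reference triangle: [UVW] = ½·(6·(-4−(-4)) + 2·(-4−8) + (-7)·(8−(-4))) = ½·(0 − 24 − 84) = -54.
[PVW] = ½·((-2/3)·(-4−(-4)) + 2·(-4−0) + (-7)·(0−(-4))) = ½·(0 − 8 − 28) = -18, so the U-coordinate is (-18)/(-54) = 1/3.
[UPW] = ½·(6·(0−(-4)) + (-2/3)·(-4−8) + (-7)·(8−0)) = ½·(24 + 8 − 56) = -12, so the V-coordinate is 2/9.
[UVP] = ½·(6·(-4−0) + 2·(0−8) + (-2/3)·(8−(-4))) = ½·(-24 − 16 − 8) = -24, so the W-coordinate is 4/9.

(1/3, 2/9, 4/9)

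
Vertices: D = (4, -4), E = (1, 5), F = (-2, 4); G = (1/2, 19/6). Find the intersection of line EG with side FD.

Barycentric coordinates of G with respect to DEF: (1/6, 1/2, 1/3).
On side FD the E-coordinate is zero; dropping G's E-weight 1/2 and renormalizing the remaining 1/3 : 1/6 gives weights 2/3, 1/3 on F, D.
H = (2/3)·(-2, 4) + (1/3)·(4, -4) = (0, 4/3).

(0, 4/3)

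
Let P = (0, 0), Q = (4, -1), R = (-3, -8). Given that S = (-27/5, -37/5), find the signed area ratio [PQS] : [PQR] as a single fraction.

1

[PQR] = ½·(0·(-1−(-8)) + 4·(-8−0) + (-3)·(0−(-1))) = ½·(0 − 32 − 3) = -35/2.
[PQS] = ½·(0·(-1−(-37/5)) + 4·(-37/5−0) + (-27/5)·(0−(-1))) = ½·(0 − 148/5 − 27/5) = -35/2, so the ratio is (-35/2)/(-35/2) = 1.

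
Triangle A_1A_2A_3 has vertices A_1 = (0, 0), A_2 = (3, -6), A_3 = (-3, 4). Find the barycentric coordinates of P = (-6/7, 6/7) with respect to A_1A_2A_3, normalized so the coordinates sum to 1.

Signed area of the reference triangle: [A_1A_2A_3] = ½·(0·(-6−4) + 3·(4−0) + (-3)·(0−(-6))) = ½·(0 + 12 − 18) = -3.
[PA_2A_3] = ½·((-6/7)·(-6−4) + 3·(4−(6/7)) + (-3)·(6/7−(-6))) = ½·(60/7 + 66/7 − 144/7) = -9/7, so the A_1-coordinate is (-9/7)/(-3) = 3/7.
[A_1PA_3] = ½·(0·(6/7−4) + (-6/7)·(4−0) + (-3)·(0−(6/7))) = ½·(0 − 24/7 + 18/7) = -3/7, so the A_2-coordinate is 1/7.
[A_1A_2P] = ½·(0·(-6−(6/7)) + 3·(6/7−0) + (-6/7)·(0−(-6))) = ½·(0 + 18/7 − 36/7) = -9/7, so the A_3-coordinate is 3/7.

(3/7, 1/7, 3/7)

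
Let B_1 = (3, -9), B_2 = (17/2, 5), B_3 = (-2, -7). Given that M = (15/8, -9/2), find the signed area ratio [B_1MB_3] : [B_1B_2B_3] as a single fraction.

[B_1B_2B_3] = ½·(3·(5−(-7)) + (17/2)·(-7−(-9)) + (-2)·(-9−5)) = ½·(36 + 17 + 28) = 81/2.
[B_1MB_3] = ½·(3·(-9/2−(-7)) + (15/8)·(-7−(-9)) + (-2)·(-9−(-9/2))) = ½·(15/2 + 15/4 + 9) = 81/8, so the ratio is (81/8)/(81/2) = 1/4.

1/4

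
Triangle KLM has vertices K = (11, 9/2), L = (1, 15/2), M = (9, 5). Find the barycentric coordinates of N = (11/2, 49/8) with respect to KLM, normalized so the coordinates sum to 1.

(1/4, 1/2, 1/4)

Signed area of the reference triangle: [KLM] = ½·(11·(15/2−5) + 1·(5−(9/2)) + 9·(9/2−(15/2))) = ½·(55/2 + 1/2 − 27) = 1/2.
[NLM] = ½·((11/2)·(15/2−5) + 1·(5−(49/8)) + 9·(49/8−(15/2))) = ½·(55/4 − 9/8 − 99/8) = 1/8, so the K-coordinate is (1/8)/(1/2) = 1/4.
[KNM] = ½·(11·(49/8−5) + (11/2)·(5−(9/2)) + 9·(9/2−(49/8))) = ½·(99/8 + 11/4 − 117/8) = 1/4, so the L-coordinate is 1/2.
[KLN] = ½·(11·(15/2−(49/8)) + 1·(49/8−(9/2)) + (11/2)·(9/2−(15/2))) = ½·(121/8 + 13/8 − 33/2) = 1/8, so the M-coordinate is 1/4.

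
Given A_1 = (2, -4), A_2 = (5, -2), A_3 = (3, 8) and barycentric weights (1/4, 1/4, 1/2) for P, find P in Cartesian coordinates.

P = (1/4)·A_1 + (1/4)·A_2 + (1/2)·A_3.
x-coordinate: (1/4)·2 + (1/4)·5 + (1/2)·3 = 13/4.
y-coordinate: (1/4)·(-4) + (1/4)·(-2) + (1/2)·8 = 5/2.

(13/4, 5/2)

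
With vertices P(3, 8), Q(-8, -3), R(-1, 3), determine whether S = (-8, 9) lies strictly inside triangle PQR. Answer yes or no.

Barycentric coordinates of S: (84/11, 59/11, -12).
The three coordinates are positive, positive, negative; a point is interior exactly when all three are positive.

no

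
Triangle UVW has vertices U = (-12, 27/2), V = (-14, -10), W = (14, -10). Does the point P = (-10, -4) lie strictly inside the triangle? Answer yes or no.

yes

Barycentric coordinates of P: (12/47, 204/329, 41/329).
The three coordinates are positive, positive, positive; a point is interior exactly when all three are positive.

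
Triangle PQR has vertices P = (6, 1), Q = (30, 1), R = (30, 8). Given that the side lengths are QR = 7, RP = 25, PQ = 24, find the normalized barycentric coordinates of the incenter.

The incenter has barycentric coordinates proportional to the opposite side lengths: (7 : 25 : 24).
Normalizing by 7+25+24 = 56 gives (1/8, 25/56, 3/7).

(1/8, 25/56, 3/7)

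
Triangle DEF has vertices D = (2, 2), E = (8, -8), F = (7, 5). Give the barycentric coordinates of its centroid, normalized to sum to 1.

(1/3, 1/3, 1/3)

The centroid is the average of the vertices, so each weight is 1/3.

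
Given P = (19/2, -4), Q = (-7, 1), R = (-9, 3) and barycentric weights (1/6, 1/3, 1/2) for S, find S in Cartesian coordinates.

(-21/4, 7/6)

S = (1/6)·P + (1/3)·Q + (1/2)·R.
x-coordinate: (1/6)·(19/2) + (1/3)·(-7) + (1/2)·(-9) = -21/4.
y-coordinate: (1/6)·(-4) + (1/3)·1 + (1/2)·3 = 7/6.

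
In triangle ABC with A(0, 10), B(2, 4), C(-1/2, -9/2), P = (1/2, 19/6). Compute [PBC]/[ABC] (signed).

[ABC] = ½·(0·(4−(-9/2)) + 2·(-9/2−10) + (-1/2)·(10−4)) = ½·(0 − 29 − 3) = -16.
[PBC] = ½·((1/2)·(4−(-9/2)) + 2·(-9/2−(19/6)) + (-1/2)·(19/6−4)) = ½·(17/4 − 46/3 + 5/12) = -16/3, so the ratio is (-16/3)/(-16) = 1/3.

1/3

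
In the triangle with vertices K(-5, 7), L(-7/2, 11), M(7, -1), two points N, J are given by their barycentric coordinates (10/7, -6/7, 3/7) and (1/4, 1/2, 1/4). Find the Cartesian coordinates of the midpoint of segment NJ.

Barycentric coordinates of the midpoint are the average: (47/56, -5/28, 19/56).
Converting: (47/56)·K + (-5/28)·L + (19/56)·M = (-67/56, 25/7).

(-67/56, 25/7)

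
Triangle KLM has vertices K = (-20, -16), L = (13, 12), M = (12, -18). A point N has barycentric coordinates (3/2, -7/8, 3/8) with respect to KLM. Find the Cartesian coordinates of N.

(-295/8, -165/4)

N = (3/2)·K + (-7/8)·L + (3/8)·M.
x-coordinate: (3/2)·(-20) + (-7/8)·13 + (3/8)·12 = -295/8.
y-coordinate: (3/2)·(-16) + (-7/8)·12 + (3/8)·(-18) = -165/4.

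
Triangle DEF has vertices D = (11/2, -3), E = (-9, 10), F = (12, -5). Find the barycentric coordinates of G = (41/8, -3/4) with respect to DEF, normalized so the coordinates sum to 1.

Signed area of the reference triangle: [DEF] = ½·((11/2)·(10−(-5)) + (-9)·(-5−(-3)) + 12·(-3−10)) = ½·(165/2 + 18 − 156) = -111/4.
[GEF] = ½·((41/8)·(10−(-5)) + (-9)·(-5−(-3/4)) + 12·(-3/4−10)) = ½·(615/8 + 153/4 − 129) = -111/16, so the D-coordinate is (-111/16)/(-111/4) = 1/4.
[DGF] = ½·((11/2)·(-3/4−(-5)) + (41/8)·(-5−(-3)) + 12·(-3−(-3/4))) = ½·(187/8 − 41/4 − 27) = -111/16, so the E-coordinate is 1/4.
[DEG] = ½·((11/2)·(10−(-3/4)) + (-9)·(-3/4−(-3)) + (41/8)·(-3−10)) = ½·(473/8 − 81/4 − 533/8) = -111/8, so the F-coordinate is 1/2.
Check: 1/4 + 1/4 + 1/2 = 1.

(1/4, 1/4, 1/2)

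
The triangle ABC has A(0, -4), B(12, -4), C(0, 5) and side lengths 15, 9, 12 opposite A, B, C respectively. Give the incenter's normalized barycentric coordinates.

(5/12, 1/4, 1/3)

The incenter has barycentric coordinates proportional to the opposite side lengths: (15 : 9 : 12).
Normalizing by 15+9+12 = 36 gives (5/12, 1/4, 1/3).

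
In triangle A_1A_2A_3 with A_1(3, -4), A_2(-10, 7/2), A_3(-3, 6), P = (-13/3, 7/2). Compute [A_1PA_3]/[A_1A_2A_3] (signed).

1/3

[A_1A_2A_3] = ½·(3·(7/2−6) + (-10)·(6−(-4)) + (-3)·(-4−(7/2))) = ½·(-15/2 − 100 + 45/2) = -85/2.
[A_1PA_3] = ½·(3·(7/2−6) + (-13/3)·(6−(-4)) + (-3)·(-4−(7/2))) = ½·(-15/2 − 130/3 + 45/2) = -85/6, so the ratio is (-85/6)/(-85/2) = 1/3.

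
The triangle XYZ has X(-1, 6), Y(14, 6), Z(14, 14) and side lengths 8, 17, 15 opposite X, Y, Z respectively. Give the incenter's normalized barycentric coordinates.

The incenter has barycentric coordinates proportional to the opposite side lengths: (8 : 17 : 15).
Normalizing by 8+17+15 = 40 gives (1/5, 17/40, 3/8).

(1/5, 17/40, 3/8)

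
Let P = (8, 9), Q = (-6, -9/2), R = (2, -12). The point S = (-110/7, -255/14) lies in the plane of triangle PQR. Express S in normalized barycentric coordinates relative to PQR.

(-6/7, 11/7, 2/7)

Signed area of the reference triangle: [PQR] = ½·(8·(-9/2−(-12)) + (-6)·(-12−9) + 2·(9−(-9/2))) = ½·(60 + 126 + 27) = 213/2.
[SQR] = ½·((-110/7)·(-9/2−(-12)) + (-6)·(-12−(-255/14)) + 2·(-255/14−(-9/2))) = ½·(-825/7 − 261/7 − 192/7) = -639/7, so the P-coordinate is (-639/7)/(213/2) = -6/7.
[PSR] = ½·(8·(-255/14−(-12)) + (-110/7)·(-12−9) + 2·(9−(-255/14))) = ½·(-348/7 + 330 + 381/7) = 2343/14, so the Q-coordinate is 11/7.
[PQS] = ½·(8·(-9/2−(-255/14)) + (-6)·(-255/14−9) + (-110/7)·(9−(-9/2))) = ½·(768/7 + 1143/7 − 1485/7) = 213/7, so the R-coordinate is 2/7.
Check: -6/7 + 11/7 + 2/7 = 1.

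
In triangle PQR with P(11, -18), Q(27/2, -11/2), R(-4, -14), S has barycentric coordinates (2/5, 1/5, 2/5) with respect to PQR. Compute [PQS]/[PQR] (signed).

The signed ratio [PQS]/[PQR] equals the barycentric coordinate of S at vertex R, which is 2/5.

2/5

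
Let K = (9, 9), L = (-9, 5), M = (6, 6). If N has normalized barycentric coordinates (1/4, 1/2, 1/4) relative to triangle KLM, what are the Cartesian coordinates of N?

N = (1/4)·K + (1/2)·L + (1/4)·M.
x-coordinate: (1/4)·9 + (1/2)·(-9) + (1/4)·6 = -3/4.
y-coordinate: (1/4)·9 + (1/2)·5 + (1/4)·6 = 25/4.

(-3/4, 25/4)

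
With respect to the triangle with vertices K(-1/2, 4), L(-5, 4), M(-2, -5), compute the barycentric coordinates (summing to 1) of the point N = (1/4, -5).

Signed area of the reference triangle: [KLM] = ½·((-1/2)·(4−(-5)) + (-5)·(-5−4) + (-2)·(4−4)) = ½·(-9/2 + 45 + 0) = 81/4.
[NLM] = ½·((1/4)·(4−(-5)) + (-5)·(-5−(-5)) + (-2)·(-5−4)) = ½·(9/4 + 0 + 18) = 81/8, so the K-coordinate is (81/8)/(81/4) = 1/2.
[KNM] = ½·((-1/2)·(-5−(-5)) + (1/4)·(-5−4) + (-2)·(4−(-5))) = ½·(0 − 9/4 − 18) = -81/8, so the L-coordinate is -1/2.
[KLN] = ½·((-1/2)·(4−(-5)) + (-5)·(-5−4) + (1/4)·(4−4)) = ½·(-9/2 + 45 + 0) = 81/4, so the M-coordinate is 1.

(1/2, -1/2, 1)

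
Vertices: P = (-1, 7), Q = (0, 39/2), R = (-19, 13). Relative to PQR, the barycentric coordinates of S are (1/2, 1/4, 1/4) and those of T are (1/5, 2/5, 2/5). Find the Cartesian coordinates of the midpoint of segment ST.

Barycentric coordinates of the midpoint are the average: (7/20, 13/40, 13/40).
Converting: (7/20)·P + (13/40)·Q + (13/40)·R = (-261/40, 1041/80).

(-261/40, 1041/80)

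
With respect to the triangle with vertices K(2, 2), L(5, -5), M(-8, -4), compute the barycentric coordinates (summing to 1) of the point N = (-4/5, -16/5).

(1/5, 2/5, 2/5)

Signed area of the reference triangle: [KLM] = ½·(2·(-5−(-4)) + 5·(-4−2) + (-8)·(2−(-5))) = ½·(-2 − 30 − 56) = -44.
[NLM] = ½·((-4/5)·(-5−(-4)) + 5·(-4−(-16/5)) + (-8)·(-16/5−(-5))) = ½·(4/5 − 4 − 72/5) = -44/5, so the K-coordinate is (-44/5)/(-44) = 1/5.
[KNM] = ½·(2·(-16/5−(-4)) + (-4/5)·(-4−2) + (-8)·(2−(-16/5))) = ½·(8/5 + 24/5 − 208/5) = -88/5, so the L-coordinate is 2/5.
[KLN] = ½·(2·(-5−(-16/5)) + 5·(-16/5−2) + (-4/5)·(2−(-5))) = ½·(-18/5 − 26 − 28/5) = -88/5, so the M-coordinate is 2/5.
Check: 1/5 + 2/5 + 2/5 = 1.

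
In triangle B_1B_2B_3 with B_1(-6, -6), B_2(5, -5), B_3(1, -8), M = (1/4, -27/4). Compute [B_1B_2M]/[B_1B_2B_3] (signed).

1/2

[B_1B_2B_3] = ½·((-6)·(-5−(-8)) + 5·(-8−(-6)) + 1·(-6−(-5))) = ½·(-18 − 10 − 1) = -29/2.
[B_1B_2M] = ½·((-6)·(-5−(-27/4)) + 5·(-27/4−(-6)) + (1/4)·(-6−(-5))) = ½·(-21/2 − 15/4 − 1/4) = -29/4, so the ratio is (-29/4)/(-29/2) = 1/2.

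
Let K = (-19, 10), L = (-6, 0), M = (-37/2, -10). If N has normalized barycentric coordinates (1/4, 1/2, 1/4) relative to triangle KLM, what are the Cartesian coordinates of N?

N = (1/4)·K + (1/2)·L + (1/4)·M.
x-coordinate: (1/4)·(-19) + (1/2)·(-6) + (1/4)·(-37/2) = -99/8.
y-coordinate: (1/4)·10 + (1/2)·0 + (1/4)·(-10) = 0.

(-99/8, 0)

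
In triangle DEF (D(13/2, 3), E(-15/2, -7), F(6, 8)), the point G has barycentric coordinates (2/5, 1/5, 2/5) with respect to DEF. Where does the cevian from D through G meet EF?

(3/2, 3)

Line DG meets EF where the D-coordinate vanishes; zeroing G's D-weight and renormalizing leaves E, F-weights 1/5 : 2/5 → (1/3, 2/3).
So H = (1/3)·E + (2/3)·F = (3/2, 3).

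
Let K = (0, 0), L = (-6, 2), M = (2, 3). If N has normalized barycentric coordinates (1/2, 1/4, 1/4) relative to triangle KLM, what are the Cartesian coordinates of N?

(-1, 5/4)

N = (1/2)·K + (1/4)·L + (1/4)·M.
x-coordinate: (1/2)·0 + (1/4)·(-6) + (1/4)·2 = -1.
y-coordinate: (1/2)·0 + (1/4)·2 + (1/4)·3 = 5/4.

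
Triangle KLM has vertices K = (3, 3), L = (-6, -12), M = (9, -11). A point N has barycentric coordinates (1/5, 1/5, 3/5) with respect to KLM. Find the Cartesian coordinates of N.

N = (1/5)·K + (1/5)·L + (3/5)·M.
x-coordinate: (1/5)·3 + (1/5)·(-6) + (3/5)·9 = 24/5.
y-coordinate: (1/5)·3 + (1/5)·(-12) + (3/5)·(-11) = -42/5.

(24/5, -42/5)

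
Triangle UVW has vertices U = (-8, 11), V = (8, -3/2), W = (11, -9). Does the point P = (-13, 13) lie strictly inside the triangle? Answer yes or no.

no

Barycentric coordinates of P: (76/55, -124/165, 61/165).
The three coordinates are positive, negative, positive; a point is interior exactly when all three are positive.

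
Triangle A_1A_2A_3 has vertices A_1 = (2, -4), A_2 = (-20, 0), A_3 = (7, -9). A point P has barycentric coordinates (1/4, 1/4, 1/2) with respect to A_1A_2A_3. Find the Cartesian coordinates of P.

(-1, -11/2)

P = (1/4)·A_1 + (1/4)·A_2 + (1/2)·A_3.
x-coordinate: (1/4)·2 + (1/4)·(-20) + (1/2)·7 = -1.
y-coordinate: (1/4)·(-4) + (1/4)·0 + (1/2)·(-9) = -11/2.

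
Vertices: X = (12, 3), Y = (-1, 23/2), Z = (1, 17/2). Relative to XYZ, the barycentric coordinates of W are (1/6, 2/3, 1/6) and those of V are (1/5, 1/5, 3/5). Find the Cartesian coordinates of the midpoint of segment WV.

(43/20, 211/24)

Barycentric coordinates of the midpoint are the average: (11/60, 13/30, 23/60).
Converting: (11/60)·X + (13/30)·Y + (23/60)·Z = (43/20, 211/24).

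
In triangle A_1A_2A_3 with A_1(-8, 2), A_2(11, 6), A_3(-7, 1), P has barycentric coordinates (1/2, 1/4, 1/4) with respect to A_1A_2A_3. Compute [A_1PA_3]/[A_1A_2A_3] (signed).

1/4

The signed ratio [A_1PA_3]/[A_1A_2A_3] equals the barycentric coordinate of P at vertex A_2, which is 1/4.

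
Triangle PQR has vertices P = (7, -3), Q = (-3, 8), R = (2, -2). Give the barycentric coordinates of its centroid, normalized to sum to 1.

(1/3, 1/3, 1/3)

The centroid is the average of the vertices, so each weight is 1/3.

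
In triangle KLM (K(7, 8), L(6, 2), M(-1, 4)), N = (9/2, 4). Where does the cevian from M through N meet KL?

(19/3, 4)

Barycentric coordinates of N with respect to KLM: (1/4, 1/2, 1/4).
On side KL the M-coordinate is zero; dropping N's M-weight 1/4 and renormalizing the remaining 1/4 : 1/2 gives weights 1/3, 2/3 on K, L.
J = (1/3)·(7, 8) + (2/3)·(6, 2) = (19/3, 4).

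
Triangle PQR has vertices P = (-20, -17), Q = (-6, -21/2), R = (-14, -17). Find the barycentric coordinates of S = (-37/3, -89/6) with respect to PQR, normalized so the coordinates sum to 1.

Signed area of the reference triangle: [PQR] = ½·((-20)·(-21/2−(-17)) + (-6)·(-17−(-17)) + (-14)·(-17−(-21/2))) = ½·(-130 + 0 + 91) = -39/2.
[SQR] = ½·((-37/3)·(-21/2−(-17)) + (-6)·(-17−(-89/6)) + (-14)·(-89/6−(-21/2))) = ½·(-481/6 + 13 + 182/3) = -13/4, so the P-coordinate is (-13/4)/(-39/2) = 1/6.
[PSR] = ½·((-20)·(-89/6−(-17)) + (-37/3)·(-17−(-17)) + (-14)·(-17−(-89/6))) = ½·(-130/3 + 0 + 91/3) = -13/2, so the Q-coordinate is 1/3.
[PQS] = ½·((-20)·(-21/2−(-89/6)) + (-6)·(-89/6−(-17)) + (-37/3)·(-17−(-21/2))) = ½·(-260/3 − 13 + 481/6) = -39/4, so the R-coordinate is 1/2.
Check: 1/6 + 1/3 + 1/2 = 1.

(1/6, 1/3, 1/2)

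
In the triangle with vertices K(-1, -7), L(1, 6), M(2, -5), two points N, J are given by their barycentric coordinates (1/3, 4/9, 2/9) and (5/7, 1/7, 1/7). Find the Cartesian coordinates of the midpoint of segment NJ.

(17/126, -355/126)

Barycentric coordinates of the midpoint are the average: (11/21, 37/126, 23/126).
Converting: (11/21)·K + (37/126)·L + (23/126)·M = (17/126, -355/126).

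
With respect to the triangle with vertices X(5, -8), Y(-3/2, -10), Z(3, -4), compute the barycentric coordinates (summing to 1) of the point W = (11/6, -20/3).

(1/6, 1/3, 1/2)

Signed area of the reference triangle: [XYZ] = ½·(5·(-10−(-4)) + (-3/2)·(-4−(-8)) + 3·(-8−(-10))) = ½·(-30 − 6 + 6) = -15.
[WYZ] = ½·((11/6)·(-10−(-4)) + (-3/2)·(-4−(-20/3)) + 3·(-20/3−(-10))) = ½·(-11 − 4 + 10) = -5/2, so the X-coordinate is (-5/2)/(-15) = 1/6.
[XWZ] = ½·(5·(-20/3−(-4)) + (11/6)·(-4−(-8)) + 3·(-8−(-20/3))) = ½·(-40/3 + 22/3 − 4) = -5, so the Y-coordinate is 1/3.
[XYW] = ½·(5·(-10−(-20/3)) + (-3/2)·(-20/3−(-8)) + (11/6)·(-8−(-10))) = ½·(-50/3 − 2 + 11/3) = -15/2, so the Z-coordinate is 1/2.
Check: 1/6 + 1/3 + 1/2 = 1.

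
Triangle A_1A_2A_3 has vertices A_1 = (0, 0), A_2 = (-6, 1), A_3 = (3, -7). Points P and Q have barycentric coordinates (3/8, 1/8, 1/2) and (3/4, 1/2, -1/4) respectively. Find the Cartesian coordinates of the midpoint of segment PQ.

(-3/2, -9/16)

Barycentric coordinates of the midpoint are the average: (9/16, 5/16, 1/8).
Converting: (9/16)·A_1 + (5/16)·A_2 + (1/8)·A_3 = (-3/2, -9/16).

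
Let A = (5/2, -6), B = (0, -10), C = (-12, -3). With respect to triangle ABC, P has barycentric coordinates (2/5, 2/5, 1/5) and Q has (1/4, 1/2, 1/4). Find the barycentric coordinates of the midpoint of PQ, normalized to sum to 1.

(13/40, 9/20, 9/40)

Since both coordinate triples sum to 1, the midpoint's barycentrics are the componentwise average.
(2/5+1/4)/2 = 13/40; similarly 9/20 and 9/40.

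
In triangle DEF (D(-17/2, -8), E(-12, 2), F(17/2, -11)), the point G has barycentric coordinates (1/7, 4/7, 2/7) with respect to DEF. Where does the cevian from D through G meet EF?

(-31/6, -7/3)

Line DG meets EF where the D-coordinate vanishes; zeroing G's D-weight and renormalizing leaves E, F-weights 4/7 : 2/7 → (2/3, 1/3).
So H = (2/3)·E + (1/3)·F = (-31/6, -7/3).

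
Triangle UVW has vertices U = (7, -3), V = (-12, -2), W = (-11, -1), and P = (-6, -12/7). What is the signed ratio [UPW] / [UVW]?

[UVW] = ½·(7·(-2−(-1)) + (-12)·(-1−(-3)) + (-11)·(-3−(-2))) = ½·(-7 − 24 + 11) = -10.
[UPW] = ½·(7·(-12/7−(-1)) + (-6)·(-1−(-3)) + (-11)·(-3−(-12/7))) = ½·(-5 − 12 + 99/7) = -10/7, so the ratio is (-10/7)/(-10) = 1/7.

1/7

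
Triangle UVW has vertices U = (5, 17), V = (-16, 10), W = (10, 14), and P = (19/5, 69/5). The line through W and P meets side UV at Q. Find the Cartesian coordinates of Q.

Barycentric coordinates of P with respect to UVW: (1/5, 1/5, 3/5).
On side UV the W-coordinate is zero; dropping P's W-weight 3/5 and renormalizing the remaining 1/5 : 1/5 gives weights 1/2, 1/2 on U, V.
Q = (1/2)·(5, 17) + (1/2)·(-16, 10) = (-11/2, 27/2).

(-11/2, 27/2)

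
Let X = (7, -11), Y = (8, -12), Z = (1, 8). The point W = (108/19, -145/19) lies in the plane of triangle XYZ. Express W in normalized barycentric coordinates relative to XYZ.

(23/19, -7/19, 3/19)

Signed area of the reference triangle: [XYZ] = ½·(7·(-12−8) + 8·(8−(-11)) + 1·(-11−(-12))) = ½·(-140 + 152 + 1) = 13/2.
[WYZ] = ½·((108/19)·(-12−8) + 8·(8−(-145/19)) + 1·(-145/19−(-12))) = ½·(-2160/19 + 2376/19 + 83/19) = 299/38, so the X-coordinate is (299/38)/(13/2) = 23/19.
[XWZ] = ½·(7·(-145/19−8) + (108/19)·(8−(-11)) + 1·(-11−(-145/19))) = ½·(-2079/19 + 108 − 64/19) = -91/38, so the Y-coordinate is -7/19.
[XYW] = ½·(7·(-12−(-145/19)) + 8·(-145/19−(-11)) + (108/19)·(-11−(-12))) = ½·(-581/19 + 512/19 + 108/19) = 39/38, so the Z-coordinate is 3/19.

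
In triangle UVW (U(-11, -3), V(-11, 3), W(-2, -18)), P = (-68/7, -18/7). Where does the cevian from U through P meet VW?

(-35/4, -9/4)

Barycentric coordinates of P with respect to UVW: (3/7, 3/7, 1/7).
On side VW the U-coordinate is zero; dropping P's U-weight 3/7 and renormalizing the remaining 3/7 : 1/7 gives weights 3/4, 1/4 on V, W.
Q = (3/4)·(-11, 3) + (1/4)·(-2, -18) = (-35/4, -9/4).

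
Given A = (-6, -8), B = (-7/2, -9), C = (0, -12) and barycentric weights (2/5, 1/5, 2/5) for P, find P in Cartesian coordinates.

P = (2/5)·A + (1/5)·B + (2/5)·C.
x-coordinate: (2/5)·(-6) + (1/5)·(-7/2) + (2/5)·0 = -31/10.
y-coordinate: (2/5)·(-8) + (1/5)·(-9) + (2/5)·(-12) = -49/5.

(-31/10, -49/5)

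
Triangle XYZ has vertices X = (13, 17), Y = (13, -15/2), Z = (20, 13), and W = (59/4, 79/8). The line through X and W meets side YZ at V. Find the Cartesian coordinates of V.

Barycentric coordinates of W with respect to XYZ: (1/2, 1/4, 1/4).
On side YZ the X-coordinate is zero; dropping W's X-weight 1/2 and renormalizing the remaining 1/4 : 1/4 gives weights 1/2, 1/2 on Y, Z.
V = (1/2)·(13, -15/2) + (1/2)·(20, 13) = (33/2, 11/4).

(33/2, 11/4)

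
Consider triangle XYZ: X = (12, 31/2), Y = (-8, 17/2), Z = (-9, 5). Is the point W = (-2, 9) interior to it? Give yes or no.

Barycentric coordinates of W: (41/126, 1/6, 32/63).
The three coordinates are positive, positive, positive; a point is interior exactly when all three are positive.

yes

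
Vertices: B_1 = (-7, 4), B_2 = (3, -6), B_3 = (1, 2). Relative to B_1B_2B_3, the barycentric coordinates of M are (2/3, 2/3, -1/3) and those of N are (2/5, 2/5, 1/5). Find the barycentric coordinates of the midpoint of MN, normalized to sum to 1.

(8/15, 8/15, -1/15)

Since both coordinate triples sum to 1, the midpoint's barycentrics are the componentwise average.
(2/3+2/5)/2 = 8/15; similarly 8/15 and -1/15.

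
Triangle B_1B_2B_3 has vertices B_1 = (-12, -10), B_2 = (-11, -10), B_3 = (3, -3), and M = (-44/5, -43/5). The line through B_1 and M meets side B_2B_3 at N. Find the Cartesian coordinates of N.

(-4, -13/2)

Barycentric coordinates of M with respect to B_1B_2B_3: (3/5, 1/5, 1/5).
On side B_2B_3 the B_1-coordinate is zero; dropping M's B_1-weight 3/5 and renormalizing the remaining 1/5 : 1/5 gives weights 1/2, 1/2 on B_2, B_3.
N = (1/2)·(-11, -10) + (1/2)·(3, -3) = (-4, -13/2).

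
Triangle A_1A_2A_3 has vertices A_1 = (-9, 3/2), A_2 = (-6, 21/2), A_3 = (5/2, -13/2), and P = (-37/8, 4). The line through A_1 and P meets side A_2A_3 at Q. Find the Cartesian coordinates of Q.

Barycentric coordinates of P with respect to A_1A_2A_3: (1/4, 1/2, 1/4).
On side A_2A_3 the A_1-coordinate is zero; dropping P's A_1-weight 1/4 and renormalizing the remaining 1/2 : 1/4 gives weights 2/3, 1/3 on A_2, A_3.
Q = (2/3)·(-6, 21/2) + (1/3)·(5/2, -13/2) = (-19/6, 29/6).

(-19/6, 29/6)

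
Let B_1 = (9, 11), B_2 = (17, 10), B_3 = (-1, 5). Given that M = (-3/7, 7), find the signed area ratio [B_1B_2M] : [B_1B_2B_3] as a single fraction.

[B_1B_2B_3] = ½·(9·(10−5) + 17·(5−11) + (-1)·(11−10)) = ½·(45 − 102 − 1) = -29.
[B_1B_2M] = ½·(9·(10−7) + 17·(7−11) + (-3/7)·(11−10)) = ½·(27 − 68 − 3/7) = -145/7, so the ratio is (-145/7)/(-29) = 5/7.

5/7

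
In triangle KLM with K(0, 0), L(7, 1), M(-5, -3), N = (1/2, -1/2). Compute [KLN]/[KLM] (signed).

[KLM] = ½·(0·(1−(-3)) + 7·(-3−0) + (-5)·(0−1)) = ½·(0 − 21 + 5) = -8.
[KLN] = ½·(0·(1−(-1/2)) + 7·(-1/2−0) + (1/2)·(0−1)) = ½·(0 − 7/2 − 1/2) = -2, so the ratio is (-2)/(-8) = 1/4.

1/4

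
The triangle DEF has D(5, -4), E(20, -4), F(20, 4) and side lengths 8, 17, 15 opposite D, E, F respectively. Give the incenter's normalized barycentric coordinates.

(1/5, 17/40, 3/8)

The incenter has barycentric coordinates proportional to the opposite side lengths: (8 : 17 : 15).
Normalizing by 8+17+15 = 40 gives (1/5, 17/40, 3/8).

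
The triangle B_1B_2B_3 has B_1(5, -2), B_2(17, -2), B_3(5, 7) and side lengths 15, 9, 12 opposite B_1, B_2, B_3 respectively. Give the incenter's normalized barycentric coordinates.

(5/12, 1/4, 1/3)

The incenter has barycentric coordinates proportional to the opposite side lengths: (15 : 9 : 12).
Normalizing by 15+9+12 = 36 gives (5/12, 1/4, 1/3).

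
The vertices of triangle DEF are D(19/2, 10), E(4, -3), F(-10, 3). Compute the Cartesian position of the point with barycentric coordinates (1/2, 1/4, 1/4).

(13/4, 5)

G = (1/2)·D + (1/4)·E + (1/4)·F.
x-coordinate: (1/2)·(19/2) + (1/4)·4 + (1/4)·(-10) = 13/4.
y-coordinate: (1/2)·10 + (1/4)·(-3) + (1/4)·3 = 5.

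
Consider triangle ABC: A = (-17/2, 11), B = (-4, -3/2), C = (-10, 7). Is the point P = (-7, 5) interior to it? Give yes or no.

Barycentric coordinates of P: (18/49, 20/49, 11/49).
The three coordinates are positive, positive, positive; a point is interior exactly when all three are positive.

yes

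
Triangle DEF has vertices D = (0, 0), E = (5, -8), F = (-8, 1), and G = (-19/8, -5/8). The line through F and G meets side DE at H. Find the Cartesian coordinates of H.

(1, -8/5)

Barycentric coordinates of G with respect to DEF: (1/2, 1/8, 3/8).
On side DE the F-coordinate is zero; dropping G's F-weight 3/8 and renormalizing the remaining 1/2 : 1/8 gives weights 4/5, 1/5 on D, E.
H = (4/5)·(0, 0) + (1/5)·(5, -8) = (1, -8/5).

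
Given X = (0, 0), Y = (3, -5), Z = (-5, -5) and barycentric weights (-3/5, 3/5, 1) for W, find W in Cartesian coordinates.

(-16/5, -8)

W = (-3/5)·X + (3/5)·Y + 1·Z.
x-coordinate: (-3/5)·0 + (3/5)·3 + 1·(-5) = -16/5.
y-coordinate: (-3/5)·0 + (3/5)·(-5) + 1·(-5) = -8.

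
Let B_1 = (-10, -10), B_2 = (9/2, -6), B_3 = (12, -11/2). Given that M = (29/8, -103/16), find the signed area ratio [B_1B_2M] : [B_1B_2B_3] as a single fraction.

1/8

[B_1B_2B_3] = ½·((-10)·(-6−(-11/2)) + (9/2)·(-11/2−(-10)) + 12·(-10−(-6))) = ½·(5 + 81/4 − 48) = -91/8.
[B_1B_2M] = ½·((-10)·(-6−(-103/16)) + (9/2)·(-103/16−(-10)) + (29/8)·(-10−(-6))) = ½·(-35/8 + 513/32 − 29/2) = -91/64, so the ratio is (-91/64)/(-91/8) = 1/8.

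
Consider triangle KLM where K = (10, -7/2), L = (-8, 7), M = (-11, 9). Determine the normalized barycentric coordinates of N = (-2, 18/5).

(2/5, 1/5, 2/5)

Signed area of the reference triangle: [KLM] = ½·(10·(7−9) + (-8)·(9−(-7/2)) + (-11)·(-7/2−7)) = ½·(-20 − 100 + 231/2) = -9/4.
[NLM] = ½·((-2)·(7−9) + (-8)·(9−(18/5)) + (-11)·(18/5−7)) = ½·(4 − 216/5 + 187/5) = -9/10, so the K-coordinate is (-9/10)/(-9/4) = 2/5.
[KNM] = ½·(10·(18/5−9) + (-2)·(9−(-7/2)) + (-11)·(-7/2−(18/5))) = ½·(-54 − 25 + 781/10) = -9/20, so the L-coordinate is 1/5.
[KLN] = ½·(10·(7−(18/5)) + (-8)·(18/5−(-7/2)) + (-2)·(-7/2−7)) = ½·(34 − 284/5 + 21) = -9/10, so the M-coordinate is 2/5.
Check: 2/5 + 1/5 + 2/5 = 1.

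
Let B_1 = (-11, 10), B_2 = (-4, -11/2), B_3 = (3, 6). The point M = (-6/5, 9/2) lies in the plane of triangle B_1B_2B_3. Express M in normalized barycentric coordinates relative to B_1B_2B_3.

Signed area of the reference triangle: [B_1B_2B_3] = ½·((-11)·(-11/2−6) + (-4)·(6−10) + 3·(10−(-11/2))) = ½·(253/2 + 16 + 93/2) = 189/2.
[MB_2B_3] = ½·((-6/5)·(-11/2−6) + (-4)·(6−(9/2)) + 3·(9/2−(-11/2))) = ½·(69/5 − 6 + 30) = 189/10, so the B_1-coordinate is (189/10)/(189/2) = 1/5.
[B_1MB_3] = ½·((-11)·(9/2−6) + (-6/5)·(6−10) + 3·(10−(9/2))) = ½·(33/2 + 24/5 + 33/2) = 189/10, so the B_2-coordinate is 1/5.
[B_1B_2M] = ½·((-11)·(-11/2−(9/2)) + (-4)·(9/2−10) + (-6/5)·(10−(-11/2))) = ½·(110 + 22 − 93/5) = 567/10, so the B_3-coordinate is 3/5.

(1/5, 1/5, 3/5)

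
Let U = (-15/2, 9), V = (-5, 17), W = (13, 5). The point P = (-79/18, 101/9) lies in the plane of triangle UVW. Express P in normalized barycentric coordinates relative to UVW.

(5/9, 1/3, 1/9)

Signed area of the reference triangle: [UVW] = ½·((-15/2)·(17−5) + (-5)·(5−9) + 13·(9−17)) = ½·(-90 + 20 − 104) = -87.
[PVW] = ½·((-79/18)·(17−5) + (-5)·(5−(101/9)) + 13·(101/9−17)) = ½·(-158/3 + 280/9 − 676/9) = -145/3, so the U-coordinate is (-145/3)/(-87) = 5/9.
[UPW] = ½·((-15/2)·(101/9−5) + (-79/18)·(5−9) + 13·(9−(101/9))) = ½·(-140/3 + 158/9 − 260/9) = -29, so the V-coordinate is 1/3.
[UVP] = ½·((-15/2)·(17−(101/9)) + (-5)·(101/9−9) + (-79/18)·(9−17)) = ½·(-130/3 − 100/9 + 316/9) = -29/3, so the W-coordinate is 1/9.
Check: 5/9 + 1/3 + 1/9 = 1.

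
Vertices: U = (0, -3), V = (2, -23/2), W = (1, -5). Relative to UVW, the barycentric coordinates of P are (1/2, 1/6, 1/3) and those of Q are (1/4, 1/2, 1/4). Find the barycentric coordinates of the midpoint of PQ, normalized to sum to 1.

(3/8, 1/3, 7/24)

Since both coordinate triples sum to 1, the midpoint's barycentrics are the componentwise average.
(1/2+1/4)/2 = 3/8; similarly 1/3 and 7/24.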